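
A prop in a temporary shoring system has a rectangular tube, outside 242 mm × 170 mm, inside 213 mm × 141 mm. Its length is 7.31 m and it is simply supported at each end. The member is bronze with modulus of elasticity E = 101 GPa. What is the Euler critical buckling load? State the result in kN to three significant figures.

P_cr ≈ 920 kN

Weak-axis I_min = (h_o·b_o³ − h_i·b_i³)/12 with b_o = 170, b_i = 141.0 mm (shorter outer/inner sides).
I_min = (242×170³ − 213.0×141.0³)/12 = 4.932×10^7 mm⁴
I = 4.932×10^7 mm⁴ = 4.932×10^-5 m⁴
Effective length L_e = K·L = 1 × 7.31 = 7.310 m
P_cr = π²EI / L_e² = π² × 101×10⁹ × 4.932×10^-5 / 7.310² = 9.201×10^5 N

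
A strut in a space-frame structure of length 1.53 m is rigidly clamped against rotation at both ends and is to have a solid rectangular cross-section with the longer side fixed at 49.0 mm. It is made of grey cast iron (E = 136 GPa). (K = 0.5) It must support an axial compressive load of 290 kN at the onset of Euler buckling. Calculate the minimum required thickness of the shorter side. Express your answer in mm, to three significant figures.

b ≈ 31.4 mm

L_e = K·L = 0.5 × 1.53 = 0.7650 m
Required I = P_cr·L_e²/(π²E) = 2.900×10^5 × 0.7650² / (π² × 1.36×10^11) = 1.264×10^-7 m⁴
I_req = 1.264×10^5 mm⁴
Rectangle, weak axis: I_min = h·b³/12 with h = 49.0 mm fixed  ⇒  b = (12I/h)^(1/3) = 31.4 mm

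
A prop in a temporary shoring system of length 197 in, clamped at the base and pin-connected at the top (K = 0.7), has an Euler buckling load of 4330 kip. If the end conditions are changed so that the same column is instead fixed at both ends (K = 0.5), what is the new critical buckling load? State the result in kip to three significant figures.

P_cr ≈ 8490 kip

P_cr ∝ 1/K², so P_cr,new = P_cr,old × (K_old/K_new)² = 4330 × (0.7/0.5)²
= 4330 × 1.960 = 8490 kip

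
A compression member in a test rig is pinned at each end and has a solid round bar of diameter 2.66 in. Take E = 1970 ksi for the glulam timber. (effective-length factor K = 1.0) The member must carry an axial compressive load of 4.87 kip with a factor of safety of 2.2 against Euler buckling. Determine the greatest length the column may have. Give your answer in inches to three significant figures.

I = πd⁴/64 = π×2.66⁴/64 = 2.458 in⁴
Required critical load P_cr = n·P = 2.2 × 4.87 = 10.71 kip = 1.071×10^4 lb
From P_cr = π²EI/(K·L)²:  L = (1/K)·√(π²EI/P_cr) = (1/1)·√(π²×1.97×10^6×2.458/1.071×10^4)
L = 66.8 in

L_max ≈ 66.8 in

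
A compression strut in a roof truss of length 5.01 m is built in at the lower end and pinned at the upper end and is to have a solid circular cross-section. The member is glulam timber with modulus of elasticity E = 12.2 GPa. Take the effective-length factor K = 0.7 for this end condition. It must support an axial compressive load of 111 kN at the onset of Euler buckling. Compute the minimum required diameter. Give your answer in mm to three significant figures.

L_e = K·L = 0.7 × 5.01 = 3.507 m
Required I = P_cr·L_e²/(π²E) = 1.110×10^5 × 3.507² / (π² × 1.22×10^10) = 1.134×10^-5 m⁴
I_req = 1.134×10^7 mm⁴
Solid circle: I = πd⁴/64  ⇒  d = (64I/π)^(1/4) = (64×1.134×10^7/π)^(1/4) = 123 mm

d ≈ 123 mm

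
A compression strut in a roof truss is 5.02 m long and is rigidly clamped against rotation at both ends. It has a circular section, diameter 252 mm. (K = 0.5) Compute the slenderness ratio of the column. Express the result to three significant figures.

I = πd⁴/64 = π×252⁴/64 = 1.980×10^8 mm⁴
A = 4.988×10^4 mm²;  r_min = √(I/A) = √(1.980×10^8/4.988×10^4) = 63.00 mm
L_e = K·L = 0.5 × 5.02 m = 2.510 m = 2510.0 mm
λ = L_e / r_min = 2510.0 / 63.00 = 39.8

λ ≈ 39.8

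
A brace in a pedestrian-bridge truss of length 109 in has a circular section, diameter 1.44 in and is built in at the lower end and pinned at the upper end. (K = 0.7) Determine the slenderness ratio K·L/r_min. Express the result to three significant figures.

λ ≈ 212

I = πd⁴/64 = π×1.44⁴/64 = 0.2111 in⁴
A = 1.629 in²;  r_min = √(I/A) = √(0.2111/1.629) = 0.3600 in
L_e = K·L = 0.7 × 109 = 76.30 in
λ = L_e / r_min = 76.300 / 0.3600 = 212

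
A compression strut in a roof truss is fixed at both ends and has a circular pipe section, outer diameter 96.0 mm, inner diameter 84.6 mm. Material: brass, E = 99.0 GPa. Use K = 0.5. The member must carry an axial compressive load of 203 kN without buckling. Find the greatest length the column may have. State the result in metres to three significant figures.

L_max ≈ 5.64 m

d_o = 96.0 mm, d_i = 84.6 mm
I = π(d_o⁴ − d_i⁴)/64 = π(96.0⁴ − 84.60⁴)/64 = 1.655×10^6 mm⁴
I = 1.655×10^-6 m⁴
At the buckling limit P_cr = P = 2.030×10^5 N
From P_cr = π²EI/(K·L)²:  L = (1/K)·√(π²EI/P_cr) = (1/0.5)·√(π²×9.90×10^10×1.655×10^-6/2.030×10^5)
L = 5.64 m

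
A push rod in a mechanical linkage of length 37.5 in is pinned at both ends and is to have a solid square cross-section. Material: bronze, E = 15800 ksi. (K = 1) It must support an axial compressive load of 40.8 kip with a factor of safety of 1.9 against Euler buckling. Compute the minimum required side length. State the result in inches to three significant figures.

Required P_cr = n·P = 1.9 × 40.8 = 77.52 kip
L_e = K·L = 1 × 37.5 = 37.50 in
Required I = P_cr·L_e²/(π²E) = 7.752×10^4 × 37.50² / (π² × 1.58×10^7) = 0.6991 in⁴
Solid square: I = a⁴/12  ⇒  a = (12I)^(1/4) = (12×0.6991)^(1/4) = 1.70 in

a ≈ 1.70 in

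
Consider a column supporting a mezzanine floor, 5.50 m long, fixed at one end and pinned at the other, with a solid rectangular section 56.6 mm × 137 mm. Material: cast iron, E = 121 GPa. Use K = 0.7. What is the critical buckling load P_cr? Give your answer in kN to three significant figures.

P_cr ≈ 167 kN

Buckling occurs about the weak axis: I_min = h·b³/12 with b = 56.6 mm (the shorter side).
I_min = 137×56.6³/12 = 2.070×10^6 mm⁴
I = 2.070×10^6 mm⁴ = 2.070×10^-6 m⁴
Effective length L_e = K·L = 0.7 × 5.50 = 3.850 m
P_cr = π²EI / L_e² = π² × 121×10⁹ × 2.070×10^-6 / 3.850² = 1.668×10^5 N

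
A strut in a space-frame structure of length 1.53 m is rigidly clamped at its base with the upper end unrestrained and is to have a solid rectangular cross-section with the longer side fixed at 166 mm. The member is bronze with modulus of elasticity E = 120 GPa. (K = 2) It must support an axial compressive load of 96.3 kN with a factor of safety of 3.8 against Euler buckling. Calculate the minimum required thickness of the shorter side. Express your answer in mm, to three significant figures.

b ≈ 59.4 mm

Required P_cr = n·P = 3.8 × 96.3 = 365.9 kN
L_e = K·L = 2 × 1.53 = 3.060 m
Required I = P_cr·L_e²/(π²E) = 3.659×10^5 × 3.060² / (π² × 1.20×10^11) = 2.893×10^-6 m⁴
I_req = 2.893×10^6 mm⁴
Rectangle, weak axis: I_min = h·b³/12 with h = 166 mm fixed  ⇒  b = (12I/h)^(1/3) = 59.4 mm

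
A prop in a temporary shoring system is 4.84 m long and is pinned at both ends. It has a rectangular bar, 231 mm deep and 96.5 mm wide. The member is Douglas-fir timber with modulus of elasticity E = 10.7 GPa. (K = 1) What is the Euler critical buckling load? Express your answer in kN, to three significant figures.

Buckling occurs about the weak axis: I_min = h·b³/12 with b = 96.5 mm (the shorter side).
I_min = 231×96.5³/12 = 1.730×10^7 mm⁴
I = 1.730×10^7 mm⁴ = 1.730×10^-5 m⁴
Effective length L_e = K·L = 1 × 4.84 = 4.840 m
P_cr = π²EI / L_e² = π² × 10.7×10⁹ × 1.730×10^-5 / 4.840² = 7.798×10^4 N

P_cr ≈ 78.0 kN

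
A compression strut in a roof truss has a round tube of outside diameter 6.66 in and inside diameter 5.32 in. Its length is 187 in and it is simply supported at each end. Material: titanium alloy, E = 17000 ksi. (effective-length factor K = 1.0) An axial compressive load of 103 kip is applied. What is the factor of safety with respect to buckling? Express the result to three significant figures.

d_o = 6.66 in, d_i = 5.32 in
I = π(d_o⁴ − d_i⁴)/64 = π(6.66⁴ − 5.320⁴)/64 = 57.26 in⁴
Effective length L_e = K·L = 1 × 187 = 187.0 in
P_cr = π²EI / L_e² = π² × 17000×10³ × 57.26 / 187.0² = 2.747×10^5 lb
Factor of safety n = P_cr / P = 274.71 / 103 = 2.67

n ≈ 2.67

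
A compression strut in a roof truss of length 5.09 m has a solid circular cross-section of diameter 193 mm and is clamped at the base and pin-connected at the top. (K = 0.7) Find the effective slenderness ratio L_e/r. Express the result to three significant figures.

For a solid circle r = d/4 = 193/4 = 48.25 mm
L_e = K·L = 0.7 × 5.09 m = 3.563 m = 3563.0 mm
λ = L_e / r_min = 3563.0 / 48.25 = 73.8

λ ≈ 73.8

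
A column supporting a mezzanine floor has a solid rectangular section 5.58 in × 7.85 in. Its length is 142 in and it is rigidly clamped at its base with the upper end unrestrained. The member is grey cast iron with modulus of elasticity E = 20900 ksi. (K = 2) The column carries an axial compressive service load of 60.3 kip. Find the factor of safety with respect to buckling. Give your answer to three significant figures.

n ≈ 4.82

Buckling occurs about the weak axis: I_min = h·b³/12 with b = 5.58 in (the shorter side).
I_min = 7.85×5.58³/12 = 113.7 in⁴
Effective length L_e = K·L = 2 × 142 = 284.0 in
P_cr = π²EI / L_e² = π² × 20900×10³ × 113.7 / 284.0² = 2.907×10^5 lb
Factor of safety n = P_cr / P = 290.67 / 60.3 = 4.82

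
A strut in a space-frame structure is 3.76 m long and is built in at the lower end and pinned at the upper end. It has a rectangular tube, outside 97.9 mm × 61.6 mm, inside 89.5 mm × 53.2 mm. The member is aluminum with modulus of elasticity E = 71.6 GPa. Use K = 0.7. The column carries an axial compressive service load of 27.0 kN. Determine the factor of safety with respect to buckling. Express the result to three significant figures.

n ≈ 2.96

Weak-axis I_min = (h_o·b_o³ − h_i·b_i³)/12 with b_o = 61.6, b_i = 53.20 mm (shorter outer/inner sides).
I_min = (97.9×61.6³ − 89.50×53.20³)/12 = 7.840×10^5 mm⁴
I = 7.840×10^5 mm⁴ = 7.840×10^-7 m⁴
Effective length L_e = K·L = 0.7 × 3.76 = 2.632 m
P_cr = π²EI / L_e² = π² × 71.6×10⁹ × 7.840×10^-7 / 2.632² = 7.997×10^4 N
Factor of safety n = P_cr / P = 79.973 / 27.0 = 2.96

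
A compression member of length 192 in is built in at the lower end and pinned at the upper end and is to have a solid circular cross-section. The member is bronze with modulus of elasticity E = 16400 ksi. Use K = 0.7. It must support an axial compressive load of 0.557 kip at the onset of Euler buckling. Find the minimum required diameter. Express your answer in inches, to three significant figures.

L_e = K·L = 0.7 × 192 = 134.4 in
Required I = P_cr·L_e²/(π²E) = 557.0 × 134.4² / (π² × 1.64×10^7) = 6.216×10^-2 in⁴
Solid circle: I = πd⁴/64  ⇒  d = (64I/π)^(1/4) = (64×6.216×10^-2/π)^(1/4) = 1.06 in

d ≈ 1.06 in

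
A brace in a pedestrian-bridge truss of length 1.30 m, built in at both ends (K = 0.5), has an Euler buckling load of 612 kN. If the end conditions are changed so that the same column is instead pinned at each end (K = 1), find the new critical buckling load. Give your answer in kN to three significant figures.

P_cr ∝ 1/K², so P_cr,new = P_cr,old × (K_old/K_new)² = 612 × (0.5/1)²
= 612 × 0.2500 = 153 kN

P_cr ≈ 153 kN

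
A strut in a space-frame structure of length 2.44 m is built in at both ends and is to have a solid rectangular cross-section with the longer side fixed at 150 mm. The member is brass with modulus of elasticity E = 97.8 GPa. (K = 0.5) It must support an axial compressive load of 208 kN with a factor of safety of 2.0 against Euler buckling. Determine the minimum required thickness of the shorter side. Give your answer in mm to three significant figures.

b ≈ 37.2 mm

Required P_cr = n·P = 2.0 × 208 = 416.0 kN
L_e = K·L = 0.5 × 2.44 = 1.220 m
Required I = P_cr·L_e²/(π²E) = 4.160×10^5 × 1.220² / (π² × 9.78×10^10) = 6.415×10^-7 m⁴
I_req = 6.415×10^5 mm⁴
Rectangle, weak axis: I_min = h·b³/12 with h = 150 mm fixed  ⇒  b = (12I/h)^(1/3) = 37.2 mm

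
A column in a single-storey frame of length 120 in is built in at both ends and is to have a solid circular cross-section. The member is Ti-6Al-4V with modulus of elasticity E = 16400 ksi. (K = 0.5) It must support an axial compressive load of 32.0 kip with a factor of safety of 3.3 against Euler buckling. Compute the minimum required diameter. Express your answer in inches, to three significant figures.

d ≈ 2.63 in

Required P_cr = n·P = 3.3 × 32.0 = 105.6 kip
L_e = K·L = 0.5 × 120 = 60.00 in
Required I = P_cr·L_e²/(π²E) = 1.056×10^5 × 60.00² / (π² × 1.64×10^7) = 2.349 in⁴
Solid circle: I = πd⁴/64  ⇒  d = (64I/π)^(1/4) = (64×2.349/π)^(1/4) = 2.63 in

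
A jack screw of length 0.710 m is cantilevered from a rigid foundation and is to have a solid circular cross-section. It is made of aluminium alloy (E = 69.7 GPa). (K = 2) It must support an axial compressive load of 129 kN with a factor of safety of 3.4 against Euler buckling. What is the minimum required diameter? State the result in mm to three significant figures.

Required P_cr = n·P = 3.4 × 129 = 438.6 kN
L_e = K·L = 2 × 0.710 = 1.420 m
Required I = P_cr·L_e²/(π²E) = 4.386×10^5 × 1.420² / (π² × 6.97×10^10) = 1.286×10^-6 m⁴
I_req = 1.286×10^6 mm⁴
Solid circle: I = πd⁴/64  ⇒  d = (64I/π)^(1/4) = (64×1.286×10^6/π)^(1/4) = 71.5 mm

d ≈ 71.5 mm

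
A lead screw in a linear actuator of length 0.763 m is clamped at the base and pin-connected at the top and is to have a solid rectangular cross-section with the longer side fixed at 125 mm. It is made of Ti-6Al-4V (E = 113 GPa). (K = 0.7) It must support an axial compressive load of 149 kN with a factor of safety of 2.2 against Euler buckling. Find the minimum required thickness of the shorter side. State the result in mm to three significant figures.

b ≈ 20.0 mm

Required P_cr = n·P = 2.2 × 149 = 327.8 kN
L_e = K·L = 0.7 × 0.763 = 0.5341 m
Required I = P_cr·L_e²/(π²E) = 3.278×10^5 × 0.5341² / (π² × 1.13×10^11) = 8.384×10^-8 m⁴
I_req = 8.384×10^4 mm⁴
Rectangle, weak axis: I_min = h·b³/12 with h = 125 mm fixed  ⇒  b = (12I/h)^(1/3) = 20.0 mm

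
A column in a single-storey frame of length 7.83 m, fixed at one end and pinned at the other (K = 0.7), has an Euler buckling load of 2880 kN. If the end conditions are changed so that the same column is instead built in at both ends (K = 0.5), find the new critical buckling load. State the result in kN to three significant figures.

P_cr ∝ 1/K², so P_cr,new = P_cr,old × (K_old/K_new)² = 2880 × (0.7/0.5)²
= 2880 × 1.960 = 5640 kN

P_cr ≈ 5640 kN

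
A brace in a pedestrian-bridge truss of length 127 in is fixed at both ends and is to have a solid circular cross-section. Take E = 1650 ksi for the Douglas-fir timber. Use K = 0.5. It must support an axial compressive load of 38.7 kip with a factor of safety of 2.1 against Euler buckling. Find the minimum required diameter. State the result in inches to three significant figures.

Required P_cr = n·P = 2.1 × 38.7 = 81.27 kip
L_e = K·L = 0.5 × 127 = 63.50 in
Required I = P_cr·L_e²/(π²E) = 8.127×10^4 × 63.50² / (π² × 1.65×10^6) = 20.12 in⁴
Solid circle: I = πd⁴/64  ⇒  d = (64I/π)^(1/4) = (64×20.12/π)^(1/4) = 4.50 in

d ≈ 4.50 in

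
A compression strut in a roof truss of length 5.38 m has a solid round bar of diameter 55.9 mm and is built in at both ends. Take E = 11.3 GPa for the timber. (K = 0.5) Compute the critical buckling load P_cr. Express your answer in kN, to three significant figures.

I = πd⁴/64 = π×55.9⁴/64 = 4.793×10^5 mm⁴
I = 4.793×10^5 mm⁴ = 4.793×10^-7 m⁴
Effective length L_e = K·L = 0.5 × 5.38 = 2.690 m
P_cr = π²EI / L_e² = π² × 11.3×10⁹ × 4.793×10^-7 / 2.690² = 7.387×10^3 N

P_cr ≈ 7.39 kN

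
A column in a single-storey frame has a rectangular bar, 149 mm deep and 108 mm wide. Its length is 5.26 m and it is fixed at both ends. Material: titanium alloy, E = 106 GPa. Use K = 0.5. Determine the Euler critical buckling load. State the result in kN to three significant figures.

P_cr ≈ 2370 kN

Buckling occurs about the weak axis: I_min = h·b³/12 with b = 108 mm (the shorter side).
I_min = 149×108³/12 = 1.564×10^7 mm⁴
I = 1.564×10^7 mm⁴ = 1.564×10^-5 m⁴
Effective length L_e = K·L = 0.5 × 5.26 = 2.630 m
P_cr = π²EI / L_e² = π² × 106×10⁹ × 1.564×10^-5 / 2.630² = 2.366×10^6 N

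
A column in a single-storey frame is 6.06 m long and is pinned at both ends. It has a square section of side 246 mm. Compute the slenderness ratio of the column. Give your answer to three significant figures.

For a square r = a/√12 = 246/√12 = 71.01 mm
L_e = K·L = 1 × 6.06 m = 6.060 m = 6060.0 mm
λ = L_e / r_min = 6060.0 / 71.01 = 85.3

λ ≈ 85.3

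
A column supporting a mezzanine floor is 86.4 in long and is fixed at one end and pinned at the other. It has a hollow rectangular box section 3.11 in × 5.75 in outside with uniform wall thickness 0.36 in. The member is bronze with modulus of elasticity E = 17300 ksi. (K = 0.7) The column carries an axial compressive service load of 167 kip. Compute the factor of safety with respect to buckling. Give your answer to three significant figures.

Inner dimensions: h_i = 5.75 − 2×0.36 = 5.030 in, b_i = 3.11 − 2×0.36 = 2.390 in
Weak-axis I_min = (h_o·b_o³ − h_i·b_i³)/12 with b_o = 3.11, b_i = 2.390 in (shorter outer/inner sides).
I_min = (5.75×3.11³ − 5.030×2.390³)/12 = 8.691 in⁴
Effective length L_e = K·L = 0.7 × 86.4 = 60.48 in
P_cr = π²EI / L_e² = π² × 17300×10³ × 8.691 / 60.48² = 4.057×10^5 lb
Factor of safety n = P_cr / P = 405.69 / 167 = 2.43

n ≈ 2.43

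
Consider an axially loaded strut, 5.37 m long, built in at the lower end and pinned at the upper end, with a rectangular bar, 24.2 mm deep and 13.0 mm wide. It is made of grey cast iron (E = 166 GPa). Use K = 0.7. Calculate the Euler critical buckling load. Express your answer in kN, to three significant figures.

Buckling occurs about the weak axis: I_min = h·b³/12 with b = 13.0 mm (the shorter side).
I_min = 24.2×13.0³/12 = 4.431×10^3 mm⁴
I = 4.431×10^3 mm⁴ = 4.431×10^-9 m⁴
Effective length L_e = K·L = 0.7 × 5.37 = 3.759 m
P_cr = π²EI / L_e² = π² × 166×10⁹ × 4.431×10^-9 / 3.759² = 513.7 N

P_cr ≈ 0.514 kN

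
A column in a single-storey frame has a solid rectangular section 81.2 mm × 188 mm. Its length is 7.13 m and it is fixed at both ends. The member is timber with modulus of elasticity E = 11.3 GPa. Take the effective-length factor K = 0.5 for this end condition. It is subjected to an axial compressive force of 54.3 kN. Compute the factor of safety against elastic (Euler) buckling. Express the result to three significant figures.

n ≈ 1.36

Buckling occurs about the weak axis: I_min = h·b³/12 with b = 81.2 mm (the shorter side).
I_min = 188×81.2³/12 = 8.388×10^6 mm⁴
I = 8.388×10^6 mm⁴ = 8.388×10^-6 m⁴
Effective length L_e = K·L = 0.5 × 7.13 = 3.565 m
P_cr = π²EI / L_e² = π² × 11.3×10⁹ × 8.388×10^-6 / 3.565² = 7.360×10^4 N
Factor of safety n = P_cr / P = 73.604 / 54.3 = 1.36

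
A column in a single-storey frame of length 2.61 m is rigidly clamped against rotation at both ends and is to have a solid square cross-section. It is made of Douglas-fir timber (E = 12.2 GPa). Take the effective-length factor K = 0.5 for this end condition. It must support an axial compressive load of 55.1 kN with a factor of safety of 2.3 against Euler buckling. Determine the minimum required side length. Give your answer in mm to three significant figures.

a ≈ 68.1 mm

Required P_cr = n·P = 2.3 × 55.1 = 126.7 kN
L_e = K·L = 0.5 × 2.61 = 1.305 m
Required I = P_cr·L_e²/(π²E) = 1.267×10^5 × 1.305² / (π² × 1.22×10^10) = 1.792×10^-6 m⁴
I_req = 1.792×10^6 mm⁴
Solid square: I = a⁴/12  ⇒  a = (12I)^(1/4) = (12×1.792×10^6)^(1/4) = 68.1 mm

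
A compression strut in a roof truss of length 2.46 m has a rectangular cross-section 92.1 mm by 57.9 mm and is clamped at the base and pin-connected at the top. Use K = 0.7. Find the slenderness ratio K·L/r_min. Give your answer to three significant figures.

λ ≈ 103

For a rectangle r_min = b/√12 = 57.9/√12 = 16.71 mm
L_e = K·L = 0.7 × 2.46 m = 1.722 m = 1722.0 mm
λ = L_e / r_min = 1722.0 / 16.71 = 103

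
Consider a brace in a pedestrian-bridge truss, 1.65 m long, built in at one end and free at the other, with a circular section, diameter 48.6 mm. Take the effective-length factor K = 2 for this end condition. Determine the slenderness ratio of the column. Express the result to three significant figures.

λ ≈ 272

I = πd⁴/64 = π×48.6⁴/64 = 2.739×10^5 mm⁴
A = 1.855×10^3 mm²;  r_min = √(I/A) = √(2.739×10^5/1.855×10^3) = 12.15 mm
L_e = K·L = 2 × 1.65 m = 3.300 m = 3300.0 mm
λ = L_e / r_min = 3300.0 / 12.15 = 272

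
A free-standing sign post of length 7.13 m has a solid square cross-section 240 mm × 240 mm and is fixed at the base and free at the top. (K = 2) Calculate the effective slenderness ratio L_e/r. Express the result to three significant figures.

λ ≈ 206

For a square r = a/√12 = 240/√12 = 69.28 mm
L_e = K·L = 2 × 7.13 m = 14.26 m = 14260 mm
λ = L_e / r_min = 14260 / 69.28 = 206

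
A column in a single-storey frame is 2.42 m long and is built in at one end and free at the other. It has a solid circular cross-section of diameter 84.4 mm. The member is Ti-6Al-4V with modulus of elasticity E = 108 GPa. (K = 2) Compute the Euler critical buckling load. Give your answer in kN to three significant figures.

P_cr ≈ 113 kN

I = πd⁴/64 = π×84.4⁴/64 = 2.491×10^6 mm⁴
I = 2.491×10^6 mm⁴ = 2.491×10^-6 m⁴
Effective length L_e = K·L = 2 × 2.42 = 4.840 m
P_cr = π²EI / L_e² = π² × 108×10⁹ × 2.491×10^-6 / 4.840² = 1.133×10^5 N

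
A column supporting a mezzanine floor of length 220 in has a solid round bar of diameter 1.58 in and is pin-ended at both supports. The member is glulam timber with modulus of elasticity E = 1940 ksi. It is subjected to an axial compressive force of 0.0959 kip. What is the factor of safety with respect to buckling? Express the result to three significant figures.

n ≈ 1.26

I = πd⁴/64 = π×1.58⁴/64 = 0.3059 in⁴
Effective length L_e = K·L = 1 × 220 = 220.0 in
P_cr = π²EI / L_e² = π² × 1940×10³ × 0.3059 / 220.0² = 121.0 lb
Factor of safety n = P_cr / P = 0.12102 / 0.0959 = 1.26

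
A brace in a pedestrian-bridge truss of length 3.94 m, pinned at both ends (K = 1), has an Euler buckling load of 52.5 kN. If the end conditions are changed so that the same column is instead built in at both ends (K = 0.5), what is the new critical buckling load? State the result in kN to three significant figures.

P_cr ≈ 210 kN

P_cr ∝ 1/K², so P_cr,new = P_cr,old × (K_old/K_new)² = 52.5 × (1/0.5)²
= 52.5 × 4.000 = 210 kN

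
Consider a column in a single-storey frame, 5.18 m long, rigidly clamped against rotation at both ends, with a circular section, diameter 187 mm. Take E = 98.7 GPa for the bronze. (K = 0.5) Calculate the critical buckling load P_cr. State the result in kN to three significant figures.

P_cr ≈ 8720 kN

I = πd⁴/64 = π×187⁴/64 = 6.003×10^7 mm⁴
I = 6.003×10^7 mm⁴ = 6.003×10^-5 m⁴
Effective length L_e = K·L = 0.5 × 5.18 = 2.590 m
P_cr = π²EI / L_e² = π² × 98.7×10⁹ × 6.003×10^-5 / 2.590² = 8.717×10^6 N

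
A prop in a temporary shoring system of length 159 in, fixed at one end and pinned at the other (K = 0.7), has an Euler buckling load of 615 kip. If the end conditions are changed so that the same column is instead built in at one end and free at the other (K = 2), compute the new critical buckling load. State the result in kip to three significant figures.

P_cr ∝ 1/K², so P_cr,new = P_cr,old × (K_old/K_new)² = 615 × (0.7/2)²
= 615 × 0.1225 = 75.3 kip

P_cr ≈ 75.3 kip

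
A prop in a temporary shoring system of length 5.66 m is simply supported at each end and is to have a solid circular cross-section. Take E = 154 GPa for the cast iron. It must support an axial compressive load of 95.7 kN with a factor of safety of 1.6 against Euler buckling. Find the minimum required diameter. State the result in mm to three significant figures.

d ≈ 90.0 mm

Required P_cr = n·P = 1.6 × 95.7 = 153.1 kN
L_e = K·L = 1 × 5.66 = 5.660 m
Required I = P_cr·L_e²/(π²E) = 1.531×10^5 × 5.660² / (π² × 1.54×10^11) = 3.227×10^-6 m⁴
I_req = 3.227×10^6 mm⁴
Solid circle: I = πd⁴/64  ⇒  d = (64I/π)^(1/4) = (64×3.227×10^6/π)^(1/4) = 90.0 mm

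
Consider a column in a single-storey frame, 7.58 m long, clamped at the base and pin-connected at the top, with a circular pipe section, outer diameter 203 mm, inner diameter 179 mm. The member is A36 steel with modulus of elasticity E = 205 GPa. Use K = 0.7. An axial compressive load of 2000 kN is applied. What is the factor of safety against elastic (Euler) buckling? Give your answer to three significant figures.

n ≈ 1.18

d_o = 203 mm, d_i = 179 mm
I = π(d_o⁴ − d_i⁴)/64 = π(203⁴ − 179.0⁴)/64 = 3.296×10^7 mm⁴
I = 3.296×10^7 mm⁴ = 3.296×10^-5 m⁴
Effective length L_e = K·L = 0.7 × 7.58 = 5.306 m
P_cr = π²EI / L_e² = π² × 205×10⁹ × 3.296×10^-5 / 5.306² = 2.369×10^6 N
Factor of safety n = P_cr / P = 2369.0 / 2000 = 1.18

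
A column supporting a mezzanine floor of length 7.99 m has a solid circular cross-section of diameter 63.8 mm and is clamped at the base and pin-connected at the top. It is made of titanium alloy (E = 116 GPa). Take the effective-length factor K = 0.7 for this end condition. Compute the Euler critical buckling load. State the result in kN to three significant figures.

I = πd⁴/64 = π×63.8⁴/64 = 8.133×10^5 mm⁴
I = 8.133×10^5 mm⁴ = 8.133×10^-7 m⁴
Effective length L_e = K·L = 0.7 × 7.99 = 5.593 m
P_cr = π²EI / L_e² = π² × 116×10⁹ × 8.133×10^-7 / 5.593² = 2.977×10^4 N

P_cr ≈ 29.8 kN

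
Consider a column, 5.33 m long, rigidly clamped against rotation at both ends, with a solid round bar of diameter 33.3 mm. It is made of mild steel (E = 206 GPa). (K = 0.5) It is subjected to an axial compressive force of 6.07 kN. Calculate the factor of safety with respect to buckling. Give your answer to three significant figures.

n ≈ 2.85

I = πd⁴/64 = π×33.3⁴/64 = 6.036×10^4 mm⁴
I = 6.036×10^4 mm⁴ = 6.036×10^-8 m⁴
Effective length L_e = K·L = 0.5 × 5.33 = 2.665 m
P_cr = π²EI / L_e² = π² × 206×10⁹ × 6.036×10^-8 / 2.665² = 1.728×10^4 N
Factor of safety n = P_cr / P = 17.279 / 6.07 = 2.85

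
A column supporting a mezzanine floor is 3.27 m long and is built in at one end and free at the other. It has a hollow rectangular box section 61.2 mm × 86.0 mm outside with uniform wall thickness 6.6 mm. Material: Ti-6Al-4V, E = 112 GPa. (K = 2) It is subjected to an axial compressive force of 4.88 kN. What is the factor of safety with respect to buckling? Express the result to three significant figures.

Inner dimensions: h_i = 86.0 − 2×6.6 = 72.80 mm, b_i = 61.2 − 2×6.6 = 48.00 mm
Weak-axis I_min = (h_o·b_o³ − h_i·b_i³)/12 with b_o = 61.2, b_i = 48.00 mm (shorter outer/inner sides).
I_min = (86.0×61.2³ − 72.80×48.00³)/12 = 9.718×10^5 mm⁴
I = 9.718×10^5 mm⁴ = 9.718×10^-7 m⁴
Effective length L_e = K·L = 2 × 3.27 = 6.540 m
P_cr = π²EI / L_e² = π² × 112×10⁹ × 9.718×10^-7 / 6.540² = 2.512×10^4 N
Factor of safety n = P_cr / P = 25.116 / 4.88 = 5.15

n ≈ 5.15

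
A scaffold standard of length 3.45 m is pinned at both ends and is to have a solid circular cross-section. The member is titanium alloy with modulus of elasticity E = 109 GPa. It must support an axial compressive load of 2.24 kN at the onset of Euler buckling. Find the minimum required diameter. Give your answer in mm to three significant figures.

d ≈ 26.7 mm

L_e = K·L = 1 × 3.45 = 3.450 m
Required I = P_cr·L_e²/(π²E) = 2.240×10^3 × 3.450² / (π² × 1.09×10^11) = 2.478×10^-8 m⁴
I_req = 2.478×10^4 mm⁴
Solid circle: I = πd⁴/64  ⇒  d = (64I/π)^(1/4) = (64×2.478×10^4/π)^(1/4) = 26.7 mm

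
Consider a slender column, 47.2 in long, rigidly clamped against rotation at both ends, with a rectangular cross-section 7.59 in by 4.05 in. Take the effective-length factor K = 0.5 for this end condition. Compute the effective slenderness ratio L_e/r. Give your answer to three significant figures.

For a rectangle r_min = b/√12 = 4.05/√12 = 1.169 in
L_e = K·L = 0.5 × 47.2 = 23.60 in
λ = L_e / r_min = 23.600 / 1.169 = 20.2

λ ≈ 20.2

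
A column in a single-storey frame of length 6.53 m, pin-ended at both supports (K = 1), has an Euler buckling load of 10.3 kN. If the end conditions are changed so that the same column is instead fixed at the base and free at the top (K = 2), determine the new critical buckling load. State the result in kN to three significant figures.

P_cr ≈ 2.58 kN

P_cr ∝ 1/K², so P_cr,new = P_cr,old × (K_old/K_new)² = 10.3 × (1/2)²
= 10.3 × 0.2500 = 2.58 kN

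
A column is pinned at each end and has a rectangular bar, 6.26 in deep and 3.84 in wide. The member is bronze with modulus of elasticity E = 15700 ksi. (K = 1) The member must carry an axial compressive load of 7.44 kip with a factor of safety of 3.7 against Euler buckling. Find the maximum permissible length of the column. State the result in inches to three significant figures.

Buckling occurs about the weak axis: I_min = h·b³/12 with b = 3.84 in (the shorter side).
I_min = 6.26×3.84³/12 = 29.54 in⁴
Required critical load P_cr = n·P = 3.7 × 7.44 = 27.53 kip = 2.753×10^4 lb
From P_cr = π²EI/(K·L)²:  L = (1/K)·√(π²EI/P_cr) = (1/1)·√(π²×1.57×10^7×29.54/2.753×10^4)
L = 408 in

L_max ≈ 408 in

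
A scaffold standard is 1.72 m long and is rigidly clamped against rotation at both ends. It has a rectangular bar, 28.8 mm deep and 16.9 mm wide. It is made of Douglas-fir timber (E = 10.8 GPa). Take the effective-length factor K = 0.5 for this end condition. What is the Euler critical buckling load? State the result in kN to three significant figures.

P_cr ≈ 1.67 kN

Buckling occurs about the weak axis: I_min = h·b³/12 with b = 16.9 mm (the shorter side).
I_min = 28.8×16.9³/12 = 1.158×10^4 mm⁴
I = 1.158×10^4 mm⁴ = 1.158×10^-8 m⁴
Effective length L_e = K·L = 0.5 × 1.72 = 0.8600 m
P_cr = π²EI / L_e² = π² × 10.8×10⁹ × 1.158×10^-8 / 0.8600² = 1.670×10^3 N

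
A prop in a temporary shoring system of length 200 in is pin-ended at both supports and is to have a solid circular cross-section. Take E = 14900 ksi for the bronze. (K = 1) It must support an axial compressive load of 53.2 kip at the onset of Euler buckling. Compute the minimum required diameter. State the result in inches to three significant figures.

L_e = K·L = 1 × 200 = 200.0 in
Required I = P_cr·L_e²/(π²E) = 5.320×10^4 × 200.0² / (π² × 1.49×10^7) = 14.47 in⁴
Solid circle: I = πd⁴/64  ⇒  d = (64I/π)^(1/4) = (64×14.47/π)^(1/4) = 4.14 in

d ≈ 4.14 in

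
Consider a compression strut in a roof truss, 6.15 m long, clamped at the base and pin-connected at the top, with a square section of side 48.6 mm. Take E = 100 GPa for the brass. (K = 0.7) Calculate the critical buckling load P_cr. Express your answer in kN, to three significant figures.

P_cr ≈ 24.8 kN

I = a⁴/12 = 48.6⁴/12 = 4.649×10^5 mm⁴
I = 4.649×10^5 mm⁴ = 4.649×10^-7 m⁴
Effective length L_e = K·L = 0.7 × 6.15 = 4.305 m
P_cr = π²EI / L_e² = π² × 100×10⁹ × 4.649×10^-7 / 4.305² = 2.476×10^4 N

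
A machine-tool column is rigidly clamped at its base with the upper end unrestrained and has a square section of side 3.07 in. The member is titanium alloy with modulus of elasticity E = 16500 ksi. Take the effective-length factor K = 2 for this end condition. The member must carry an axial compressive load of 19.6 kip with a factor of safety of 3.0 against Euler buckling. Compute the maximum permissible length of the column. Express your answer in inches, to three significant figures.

I = a⁴/12 = 3.07⁴/12 = 7.402 in⁴
Required critical load P_cr = n·P = 3.0 × 19.6 = 58.80 kip = 5.880×10^4 lb
From P_cr = π²EI/(K·L)²:  L = (1/K)·√(π²EI/P_cr) = (1/2)·√(π²×1.65×10^7×7.402/5.880×10^4)
L = 71.6 in

L_max ≈ 71.6 in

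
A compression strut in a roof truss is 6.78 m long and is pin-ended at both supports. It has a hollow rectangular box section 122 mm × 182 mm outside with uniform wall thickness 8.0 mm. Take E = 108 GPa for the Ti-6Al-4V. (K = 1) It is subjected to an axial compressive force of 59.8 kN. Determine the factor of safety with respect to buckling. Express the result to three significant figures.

n ≈ 4.29

Inner dimensions: h_i = 182 − 2×8.0 = 166.0 mm, b_i = 122 − 2×8.0 = 106.0 mm
Weak-axis I_min = (h_o·b_o³ − h_i·b_i³)/12 with b_o = 122, b_i = 106.0 mm (shorter outer/inner sides).
I_min = (182×122³ − 166.0×106.0³)/12 = 1.106×10^7 mm⁴
I = 1.106×10^7 mm⁴ = 1.106×10^-5 m⁴
Effective length L_e = K·L = 1 × 6.78 = 6.780 m
P_cr = π²EI / L_e² = π² × 108×10⁹ × 1.106×10^-5 / 6.780² = 2.566×10^5 N
Factor of safety n = P_cr / P = 256.57 / 59.8 = 4.29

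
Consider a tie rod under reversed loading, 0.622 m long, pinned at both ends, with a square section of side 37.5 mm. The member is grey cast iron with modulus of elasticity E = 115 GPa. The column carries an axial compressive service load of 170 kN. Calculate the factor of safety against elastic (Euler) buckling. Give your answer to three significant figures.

n ≈ 2.84

I = a⁴/12 = 37.5⁴/12 = 1.648×10^5 mm⁴
I = 1.648×10^5 mm⁴ = 1.648×10^-7 m⁴
Effective length L_e = K·L = 1 × 0.622 = 0.6220 m
P_cr = π²EI / L_e² = π² × 115×10⁹ × 1.648×10^-7 / 0.6220² = 4.835×10^5 N
Factor of safety n = P_cr / P = 483.46 / 170 = 2.84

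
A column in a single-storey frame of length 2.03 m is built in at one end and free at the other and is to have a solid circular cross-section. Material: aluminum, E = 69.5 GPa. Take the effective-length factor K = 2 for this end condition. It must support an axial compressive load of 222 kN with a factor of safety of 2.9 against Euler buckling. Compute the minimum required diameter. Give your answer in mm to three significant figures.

d ≈ 133 mm

Required P_cr = n·P = 2.9 × 222 = 643.8 kN
L_e = K·L = 2 × 2.03 = 4.060 m
Required I = P_cr·L_e²/(π²E) = 6.438×10^5 × 4.060² / (π² × 6.95×10^10) = 1.547×10^-5 m⁴
I_req = 1.547×10^7 mm⁴
Solid circle: I = πd⁴/64  ⇒  d = (64I/π)^(1/4) = (64×1.547×10^7/π)^(1/4) = 133 mm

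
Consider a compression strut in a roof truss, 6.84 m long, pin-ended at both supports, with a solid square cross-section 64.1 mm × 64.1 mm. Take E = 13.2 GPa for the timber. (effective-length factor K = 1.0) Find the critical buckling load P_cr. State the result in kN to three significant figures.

I = a⁴/12 = 64.1⁴/12 = 1.407×10^6 mm⁴
I = 1.407×10^6 mm⁴ = 1.407×10^-6 m⁴
Effective length L_e = K·L = 1 × 6.84 = 6.840 m
P_cr = π²EI / L_e² = π² × 13.2×10⁹ × 1.407×10^-6 / 6.840² = 3.918×10^3 N

P_cr ≈ 3.92 kN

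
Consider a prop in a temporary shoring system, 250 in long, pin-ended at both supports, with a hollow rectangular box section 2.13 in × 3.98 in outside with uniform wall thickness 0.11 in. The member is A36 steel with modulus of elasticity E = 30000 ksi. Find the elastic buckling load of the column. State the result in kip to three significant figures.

Inner dimensions: h_i = 3.98 − 2×0.11 = 3.760 in, b_i = 2.13 − 2×0.11 = 1.910 in
Weak-axis I_min = (h_o·b_o³ − h_i·b_i³)/12 with b_o = 2.13, b_i = 1.910 in (shorter outer/inner sides).
I_min = (3.98×2.13³ − 3.760×1.910³)/12 = 1.022 in⁴
Effective length L_e = K·L = 1 × 250 = 250.0 in
P_cr = π²EI / L_e² = π² × 30000×10³ × 1.022 / 250.0² = 4.841×10^3 lb

P_cr ≈ 4.84 kip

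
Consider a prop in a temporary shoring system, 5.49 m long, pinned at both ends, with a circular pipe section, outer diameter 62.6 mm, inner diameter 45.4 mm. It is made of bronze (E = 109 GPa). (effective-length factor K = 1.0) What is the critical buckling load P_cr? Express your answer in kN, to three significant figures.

d_o = 62.6 mm, d_i = 45.4 mm
I = π(d_o⁴ − d_i⁴)/64 = π(62.6⁴ − 45.40⁴)/64 = 5.453×10^5 mm⁴
I = 5.453×10^5 mm⁴ = 5.453×10^-7 m⁴
Effective length L_e = K·L = 1 × 5.49 = 5.490 m
P_cr = π²EI / L_e² = π² × 109×10⁹ × 5.453×10^-7 / 5.490² = 1.946×10^4 N

P_cr ≈ 19.5 kN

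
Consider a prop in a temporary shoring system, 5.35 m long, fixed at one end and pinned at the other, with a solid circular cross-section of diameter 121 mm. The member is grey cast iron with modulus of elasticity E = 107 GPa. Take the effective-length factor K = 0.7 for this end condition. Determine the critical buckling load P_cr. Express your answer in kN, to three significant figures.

I = πd⁴/64 = π×121⁴/64 = 1.052×10^7 mm⁴
I = 1.052×10^7 mm⁴ = 1.052×10^-5 m⁴
Effective length L_e = K·L = 0.7 × 5.35 = 3.745 m
P_cr = π²EI / L_e² = π² × 107×10⁹ × 1.052×10^-5 / 3.745² = 7.923×10^5 N

P_cr ≈ 792 kN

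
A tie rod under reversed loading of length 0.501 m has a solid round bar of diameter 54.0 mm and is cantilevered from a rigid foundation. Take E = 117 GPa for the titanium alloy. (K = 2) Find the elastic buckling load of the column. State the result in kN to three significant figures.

I = πd⁴/64 = π×54.0⁴/64 = 4.174×10^5 mm⁴
I = 4.174×10^5 mm⁴ = 4.174×10^-7 m⁴
Effective length L_e = K·L = 2 × 0.501 = 1.002 m
P_cr = π²EI / L_e² = π² × 117×10⁹ × 4.174×10^-7 / 1.002² = 4.801×10^5 N

P_cr ≈ 480 kN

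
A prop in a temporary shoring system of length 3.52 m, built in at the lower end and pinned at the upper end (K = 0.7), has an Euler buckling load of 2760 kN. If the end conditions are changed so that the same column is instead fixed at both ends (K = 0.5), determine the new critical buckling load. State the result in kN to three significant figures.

P_cr ∝ 1/K², so P_cr,new = P_cr,old × (K_old/K_new)² = 2760 × (0.7/0.5)²
= 2760 × 1.960 = 5410 kN

P_cr ≈ 5410 kN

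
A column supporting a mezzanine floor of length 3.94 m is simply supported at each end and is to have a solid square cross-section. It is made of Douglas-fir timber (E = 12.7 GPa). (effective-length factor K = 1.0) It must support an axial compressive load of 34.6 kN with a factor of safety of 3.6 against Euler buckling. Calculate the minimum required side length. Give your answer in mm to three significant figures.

Required P_cr = n·P = 3.6 × 34.6 = 124.6 kN
L_e = K·L = 1 × 3.94 = 3.940 m
Required I = P_cr·L_e²/(π²E) = 1.246×10^5 × 3.940² / (π² × 1.27×10^10) = 1.543×10^-5 m⁴
I_req = 1.543×10^7 mm⁴
Solid square: I = a⁴/12  ⇒  a = (12I)^(1/4) = (12×1.543×10^7)^(1/4) = 117 mm

a ≈ 117 mm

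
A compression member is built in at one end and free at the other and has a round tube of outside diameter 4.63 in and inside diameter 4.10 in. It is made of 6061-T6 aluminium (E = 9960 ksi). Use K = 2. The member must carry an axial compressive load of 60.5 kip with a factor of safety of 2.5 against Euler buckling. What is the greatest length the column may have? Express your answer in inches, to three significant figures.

L_max ≈ 37.6 in

d_o = 4.63 in, d_i = 4.10 in
I = π(d_o⁴ − d_i⁴)/64 = π(4.63⁴ − 4.100⁴)/64 = 8.687 in⁴
Required critical load P_cr = n·P = 2.5 × 60.5 = 151.2 kip = 1.512×10^5 lb
From P_cr = π²EI/(K·L)²:  L = (1/K)·√(π²EI/P_cr) = (1/2)·√(π²×9.96×10^6×8.687/1.512×10^5)
L = 37.6 in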